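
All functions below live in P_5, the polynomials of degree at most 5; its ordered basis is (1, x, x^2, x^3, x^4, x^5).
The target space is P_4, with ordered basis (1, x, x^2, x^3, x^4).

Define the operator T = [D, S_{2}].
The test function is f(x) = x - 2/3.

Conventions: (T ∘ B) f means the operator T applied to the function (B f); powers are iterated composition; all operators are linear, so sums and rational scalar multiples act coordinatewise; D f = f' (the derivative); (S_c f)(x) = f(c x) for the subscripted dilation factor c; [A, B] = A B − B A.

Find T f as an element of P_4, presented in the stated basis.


S_{2} f = 2x - 2/3
D S_{2} f = 2
D f = 1
S_{2} D f = 1
[D, S_{2}] f = 1

g(x) = 1


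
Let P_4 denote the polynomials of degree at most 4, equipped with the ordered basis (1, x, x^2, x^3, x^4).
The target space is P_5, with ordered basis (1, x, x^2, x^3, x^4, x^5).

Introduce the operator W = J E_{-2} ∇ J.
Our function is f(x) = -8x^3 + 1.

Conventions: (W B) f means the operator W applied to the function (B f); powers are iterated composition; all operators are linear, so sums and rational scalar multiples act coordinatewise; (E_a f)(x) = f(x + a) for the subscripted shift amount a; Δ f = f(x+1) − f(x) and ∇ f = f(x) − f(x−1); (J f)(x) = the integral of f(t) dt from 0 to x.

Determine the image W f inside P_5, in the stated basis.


the result is g(x) = -2x^4 + 20x^3 - 76x^2 + 131x

J f = -2x^4 + x
∇ J f = -8x^3 + 12x^2 - 8x + 3
E_{-2} ∇ J f = -8x^3 + 60x^2 - 152x + 131
J E_{-2} ∇ J f = -2x^4 + 20x^3 - 76x^2 + 131x


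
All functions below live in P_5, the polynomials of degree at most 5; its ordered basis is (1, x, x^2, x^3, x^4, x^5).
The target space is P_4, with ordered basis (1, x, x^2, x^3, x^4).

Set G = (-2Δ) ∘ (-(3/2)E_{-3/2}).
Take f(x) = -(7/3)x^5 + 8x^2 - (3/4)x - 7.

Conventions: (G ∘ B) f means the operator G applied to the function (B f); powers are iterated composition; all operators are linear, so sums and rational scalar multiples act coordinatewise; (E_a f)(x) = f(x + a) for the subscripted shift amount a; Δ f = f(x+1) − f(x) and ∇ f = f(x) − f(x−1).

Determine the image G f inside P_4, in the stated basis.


the image equals g(x) = -35x^4 + 140x^3 - (455/2)x^2 + 223x - 1651/16

E_{-3/2} f = -(7/3)x^5 + (35/2)x^4 - (105/2)x^3 + (347/4)x^2 - (1341/16)x + 955/32
(-(3/2)E_{-3/2}) f = (7/2)x^5 - (105/4)x^4 + (315/4)x^3 - (1041/8)x^2 + (4023/32)x - 2865/64
Δ (-(3/2)E_{-3/2}) f = (35/2)x^4 - 70x^3 + (455/4)x^2 - (223/2)x + 1651/32
(-2Δ) (-(3/2)E_{-3/2}) f = -35x^4 + 140x^3 - (455/2)x^2 + 223x - 1651/16


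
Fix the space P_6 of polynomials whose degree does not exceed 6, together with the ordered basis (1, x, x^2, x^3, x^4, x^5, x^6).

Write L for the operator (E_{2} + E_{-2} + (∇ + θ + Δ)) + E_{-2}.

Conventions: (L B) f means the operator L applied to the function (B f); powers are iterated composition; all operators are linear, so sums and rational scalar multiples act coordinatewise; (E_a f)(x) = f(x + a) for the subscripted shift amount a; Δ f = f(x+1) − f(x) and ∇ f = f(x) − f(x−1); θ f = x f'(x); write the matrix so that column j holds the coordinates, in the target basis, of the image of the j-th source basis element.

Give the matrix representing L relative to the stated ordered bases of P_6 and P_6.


image of 1: 3
image of x: 4x
image of x^2: 5x^2 + 12
image of x^3: 6x^3 + 36x - 6
image of x^4: 7x^4 + 72x^2 - 24x + 48
image of x^5: 8x^5 + 120x^3 - 60x^2 + 240x - 30
image of x^6: 9x^6 + 180x^4 - 120x^3 + 720x^2 - 180x + 192
each image's coordinates form column j of the matrix

the matrix is [[3, 0, 12, -6, 48, -30, 192]; [0, 4, 0, 36, -24, 240, -180]; [0, 0, 5, 0, 72, -60, 720]; [0, 0, 0, 6, 0, 120, -120]; [0, 0, 0, 0, 7, 0, 180]; [0, 0, 0, 0, 0, 8, 0]; [0, 0, 0, 0, 0, 0, 9]] (rows listed top to bottom)


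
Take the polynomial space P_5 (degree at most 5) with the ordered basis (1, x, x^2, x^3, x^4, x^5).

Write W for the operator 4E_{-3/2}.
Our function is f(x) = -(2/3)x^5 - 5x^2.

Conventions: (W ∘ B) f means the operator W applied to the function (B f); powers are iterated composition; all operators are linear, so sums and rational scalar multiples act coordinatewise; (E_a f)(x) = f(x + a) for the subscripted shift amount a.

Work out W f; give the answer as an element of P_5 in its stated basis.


the image equals g(x) = -(8/3)x^5 + 20x^4 - 60x^3 + 70x^2 - (15/2)x - 99/4

E_{-3/2} f = -(2/3)x^5 + 5x^4 - 15x^3 + (35/2)x^2 - (15/8)x - 99/16
(4E_{-3/2}) f = -(8/3)x^5 + 20x^4 - 60x^3 + 70x^2 - (15/2)x - 99/4


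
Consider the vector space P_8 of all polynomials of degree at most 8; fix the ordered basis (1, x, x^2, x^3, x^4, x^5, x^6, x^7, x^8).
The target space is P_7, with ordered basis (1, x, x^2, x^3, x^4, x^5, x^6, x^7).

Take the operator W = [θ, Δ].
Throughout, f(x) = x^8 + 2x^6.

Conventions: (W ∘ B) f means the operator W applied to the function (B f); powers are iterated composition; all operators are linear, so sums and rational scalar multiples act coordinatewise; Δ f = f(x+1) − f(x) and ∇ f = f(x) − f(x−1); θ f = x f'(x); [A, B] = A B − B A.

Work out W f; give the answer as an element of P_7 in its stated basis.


Δ f = 8x^7 + 28x^6 + 68x^5 + 100x^4 + 96x^3 + 58x^2 + 20x + 3
θ Δ f = 56x^7 + 168x^6 + 340x^5 + 400x^4 + 288x^3 + 116x^2 + 20x
θ f = 8x^8 + 12x^6
Δ θ f = 64x^7 + 224x^6 + 520x^5 + 740x^4 + 688x^3 + 404x^2 + 136x + 20
[θ, Δ] f = -8x^7 - 56x^6 - 180x^5 - 340x^4 - 400x^3 - 288x^2 - 116x - 20

the image equals g(x) = -8x^7 - 56x^6 - 180x^5 - 340x^4 - 400x^3 - 288x^2 - 116x - 20


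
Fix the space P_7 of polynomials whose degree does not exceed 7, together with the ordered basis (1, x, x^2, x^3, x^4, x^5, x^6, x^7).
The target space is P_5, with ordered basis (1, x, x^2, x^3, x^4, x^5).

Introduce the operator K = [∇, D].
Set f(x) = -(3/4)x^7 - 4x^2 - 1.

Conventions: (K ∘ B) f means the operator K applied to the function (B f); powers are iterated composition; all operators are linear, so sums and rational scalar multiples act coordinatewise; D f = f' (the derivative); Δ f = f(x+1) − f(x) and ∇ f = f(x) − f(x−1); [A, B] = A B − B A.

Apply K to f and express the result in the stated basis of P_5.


D f = -(21/4)x^6 - 8x
∇ D f = -(63/2)x^5 + (315/4)x^4 - 105x^3 + (315/4)x^2 - (63/2)x - 11/4
∇ f = -(21/4)x^6 + (63/4)x^5 - (105/4)x^4 + (105/4)x^3 - (63/4)x^2 - (11/4)x + 13/4
D ∇ f = -(63/2)x^5 + (315/4)x^4 - 105x^3 + (315/4)x^2 - (63/2)x - 11/4
[∇, D] f = 0

the result is g(x) = 0


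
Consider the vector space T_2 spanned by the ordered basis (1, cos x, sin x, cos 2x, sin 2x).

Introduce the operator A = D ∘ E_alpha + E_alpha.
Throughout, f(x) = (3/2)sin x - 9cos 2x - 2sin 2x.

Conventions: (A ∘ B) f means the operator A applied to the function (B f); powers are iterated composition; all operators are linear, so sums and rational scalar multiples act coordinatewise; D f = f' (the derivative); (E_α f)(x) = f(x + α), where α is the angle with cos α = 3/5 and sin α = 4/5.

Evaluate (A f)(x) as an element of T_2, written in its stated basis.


E_alpha f = (6/5)cos x + (9/10)sin x + (3/5)cos 2x + (46/5)sin 2x
D E_alpha f = (9/10)cos x - (6/5)sin x + (92/5)cos 2x - (6/5)sin 2x
E_alpha f = (6/5)cos x + (9/10)sin x + (3/5)cos 2x + (46/5)sin 2x
(D ∘ E_alpha + E_alpha) f = (21/10)cos x - (3/10)sin x + 19cos 2x + 8sin 2x

the image equals g(x) = (21/10)cos x - (3/10)sin x + 19cos 2x + 8sin 2x


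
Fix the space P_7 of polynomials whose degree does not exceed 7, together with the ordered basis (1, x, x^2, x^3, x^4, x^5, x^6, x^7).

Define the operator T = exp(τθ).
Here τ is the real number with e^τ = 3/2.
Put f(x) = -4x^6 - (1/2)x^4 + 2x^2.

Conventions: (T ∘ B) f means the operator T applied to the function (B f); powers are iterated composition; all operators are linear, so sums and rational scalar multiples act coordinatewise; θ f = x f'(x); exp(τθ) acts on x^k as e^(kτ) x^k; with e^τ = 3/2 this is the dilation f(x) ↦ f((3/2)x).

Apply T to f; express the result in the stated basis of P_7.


g(x) = -(729/16)x^6 - (81/32)x^4 + (9/2)x^2

exp(τθ) x^k = e^(kτ) x^k; with e^τ = 3/2 this sends x^k to (3/2)^k x^k
x^2 ↦ 9/4 x^2
x^4 ↦ 81/16 x^4
x^6 ↦ 729/64 x^6
applying this coordinatewise to f: exp(τθ) f = -(729/16)x^6 - (81/32)x^4 + (9/2)x^2


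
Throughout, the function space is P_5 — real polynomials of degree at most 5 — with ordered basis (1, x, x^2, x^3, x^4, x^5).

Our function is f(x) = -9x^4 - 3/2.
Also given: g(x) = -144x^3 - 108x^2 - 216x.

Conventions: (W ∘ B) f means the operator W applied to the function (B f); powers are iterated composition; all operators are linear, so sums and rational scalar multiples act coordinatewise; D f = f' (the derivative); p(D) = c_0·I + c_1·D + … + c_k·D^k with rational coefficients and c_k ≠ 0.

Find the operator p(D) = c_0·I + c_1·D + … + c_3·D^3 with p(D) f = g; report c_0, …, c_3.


D^0 f = -9x^4 - 3/2
D^1 f = -36x^3
D^2 f = -108x^2
D^3 f = -216x
matching coefficients of g against c_0 f + c_1 Df + … from the top degree down determines the c_i
solution: c_0 = 0, c_1 = 4, c_2 = 1, c_3 = 1

p(D) = 4·D + D^2 + D^3, i.e. c_0 = 0, c_1 = 4, c_2 = 1, c_3 = 1


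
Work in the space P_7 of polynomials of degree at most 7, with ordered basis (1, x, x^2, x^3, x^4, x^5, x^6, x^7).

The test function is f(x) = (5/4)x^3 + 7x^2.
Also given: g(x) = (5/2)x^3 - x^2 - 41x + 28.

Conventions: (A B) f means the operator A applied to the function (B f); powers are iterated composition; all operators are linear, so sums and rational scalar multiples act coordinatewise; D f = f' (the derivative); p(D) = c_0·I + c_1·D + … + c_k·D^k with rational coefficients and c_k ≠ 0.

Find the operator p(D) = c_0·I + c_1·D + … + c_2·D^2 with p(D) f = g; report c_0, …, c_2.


c_0 = 2, c_1 = -4, c_2 = 2

D^0 f = (5/4)x^3 + 7x^2
D^1 f = (15/4)x^2 + 14x
D^2 f = (15/2)x + 14
matching coefficients of g against c_0 f + c_1 Df + … from the top degree down determines the c_i
solution: c_0 = 2, c_1 = -4, c_2 = 2


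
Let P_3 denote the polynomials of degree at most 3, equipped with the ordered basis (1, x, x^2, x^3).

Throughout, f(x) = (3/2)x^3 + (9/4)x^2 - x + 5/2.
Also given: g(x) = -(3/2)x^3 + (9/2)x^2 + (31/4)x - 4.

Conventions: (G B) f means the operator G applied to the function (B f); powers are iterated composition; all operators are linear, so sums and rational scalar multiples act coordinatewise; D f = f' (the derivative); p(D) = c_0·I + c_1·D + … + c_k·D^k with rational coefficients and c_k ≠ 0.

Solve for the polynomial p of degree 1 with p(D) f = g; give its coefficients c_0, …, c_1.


c_0 = -1, c_1 = 3/2

D^0 f = (3/2)x^3 + (9/4)x^2 - x + 5/2
D^1 f = (9/2)x^2 + (9/2)x - 1
matching coefficients of g against c_0 f + c_1 Df + … from the top degree down determines the c_i
solution: c_0 = -1, c_1 = 3/2


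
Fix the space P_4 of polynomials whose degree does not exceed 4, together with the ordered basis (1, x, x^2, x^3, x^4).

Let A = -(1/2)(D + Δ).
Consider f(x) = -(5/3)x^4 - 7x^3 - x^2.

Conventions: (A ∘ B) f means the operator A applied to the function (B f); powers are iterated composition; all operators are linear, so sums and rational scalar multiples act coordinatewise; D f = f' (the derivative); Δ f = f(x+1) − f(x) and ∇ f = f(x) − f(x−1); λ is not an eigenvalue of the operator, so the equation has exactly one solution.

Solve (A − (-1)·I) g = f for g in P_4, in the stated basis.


write g with unknown coordinates in the stated basis and equate coefficients in (A − (-1)·I) g = f
solving from the highest basis element down gives g = -(5/3)x^4 - (41/3)x^3 - 47x^2 - (707/6)x - 149
check: A g = (20/3)x^3 + 46x^2 + (707/6)x + 149
so A g − (-1)·g = -(5/3)x^4 - 7x^3 - x^2 = f ✓

the result is g(x) = -(5/3)x^4 - (41/3)x^3 - 47x^2 - (707/6)x - 149


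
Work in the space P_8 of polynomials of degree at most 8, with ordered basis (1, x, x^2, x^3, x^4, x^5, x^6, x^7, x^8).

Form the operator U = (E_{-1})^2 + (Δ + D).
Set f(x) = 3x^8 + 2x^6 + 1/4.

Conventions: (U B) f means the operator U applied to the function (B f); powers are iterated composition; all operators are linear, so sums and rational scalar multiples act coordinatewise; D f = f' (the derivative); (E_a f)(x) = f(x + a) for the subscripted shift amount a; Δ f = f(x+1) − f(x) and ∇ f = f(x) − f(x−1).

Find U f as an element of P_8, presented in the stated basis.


E_{-1} f = 3x^8 - 24x^7 + 86x^6 - 180x^5 + 240x^4 - 208x^3 + 114x^2 - 36x + 21/4
E_{-1} E_{-1} f = 3x^8 - 48x^7 + 338x^6 - 1368x^5 + 3480x^4 - 5696x^3 + 5856x^2 - 3456x + 3585/4
Δ f = 24x^7 + 84x^6 + 180x^5 + 240x^4 + 208x^3 + 114x^2 + 36x + 5
D f = 24x^7 + 12x^5
(Δ + D) f = 48x^7 + 84x^6 + 192x^5 + 240x^4 + 208x^3 + 114x^2 + 36x + 5
((E_{-1})^2 + (Δ + D)) f = 3x^8 + 422x^6 - 1176x^5 + 3720x^4 - 5488x^3 + 5970x^2 - 3420x + 3605/4

the image equals g(x) = 3x^8 + 422x^6 - 1176x^5 + 3720x^4 - 5488x^3 + 5970x^2 - 3420x + 3605/4


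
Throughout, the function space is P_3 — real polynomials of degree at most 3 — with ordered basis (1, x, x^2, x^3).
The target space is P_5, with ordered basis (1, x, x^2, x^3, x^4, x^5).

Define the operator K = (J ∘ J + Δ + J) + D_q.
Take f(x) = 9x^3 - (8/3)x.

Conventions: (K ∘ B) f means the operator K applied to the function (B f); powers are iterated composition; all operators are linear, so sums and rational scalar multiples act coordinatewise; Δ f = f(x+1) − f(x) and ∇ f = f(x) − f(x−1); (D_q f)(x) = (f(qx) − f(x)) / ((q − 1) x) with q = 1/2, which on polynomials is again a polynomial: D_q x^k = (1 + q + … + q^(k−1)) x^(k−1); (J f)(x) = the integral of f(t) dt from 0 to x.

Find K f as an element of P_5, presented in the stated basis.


J f = (9/4)x^4 - (4/3)x^2
J J f = (9/20)x^5 - (4/9)x^3
Δ f = 27x^2 + 27x + 19/3
J f = (9/4)x^4 - (4/3)x^2
(J ∘ J + Δ + J) f = (9/20)x^5 + (9/4)x^4 - (4/9)x^3 + (77/3)x^2 + 27x + 19/3
D_q f = (63/4)x^2 - 8/3
((J ∘ J + Δ + J) + D_q) f = (9/20)x^5 + (9/4)x^4 - (4/9)x^3 + (497/12)x^2 + 27x + 11/3

the result is g(x) = (9/20)x^5 + (9/4)x^4 - (4/9)x^3 + (497/12)x^2 + 27x + 11/3


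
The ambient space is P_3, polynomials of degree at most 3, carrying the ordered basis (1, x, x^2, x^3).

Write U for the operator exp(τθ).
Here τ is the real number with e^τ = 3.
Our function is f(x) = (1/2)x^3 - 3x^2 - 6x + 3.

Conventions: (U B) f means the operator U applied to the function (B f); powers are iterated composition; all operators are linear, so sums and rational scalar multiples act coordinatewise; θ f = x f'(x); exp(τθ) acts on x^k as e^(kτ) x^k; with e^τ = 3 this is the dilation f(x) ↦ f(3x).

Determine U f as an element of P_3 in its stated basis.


exp(τθ) x^k = e^(kτ) x^k; with e^τ = 3 this sends x^k to 3^k x^k
x ↦ 3 x
x^2 ↦ 9 x^2
x^3 ↦ 27 x^3
applying this coordinatewise to f: exp(τθ) f = (27/2)x^3 - 27x^2 - 18x + 3

the result is g(x) = (27/2)x^3 - 27x^2 - 18x + 3


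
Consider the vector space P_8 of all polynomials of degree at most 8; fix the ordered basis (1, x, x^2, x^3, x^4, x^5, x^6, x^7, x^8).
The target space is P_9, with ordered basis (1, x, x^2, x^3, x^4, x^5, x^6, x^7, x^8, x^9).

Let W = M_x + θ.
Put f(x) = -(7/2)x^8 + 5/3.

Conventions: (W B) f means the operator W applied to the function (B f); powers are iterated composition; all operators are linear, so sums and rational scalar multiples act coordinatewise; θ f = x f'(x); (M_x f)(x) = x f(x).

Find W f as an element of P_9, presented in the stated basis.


M_x f = -(7/2)x^9 + (5/3)x
θ f = -28x^8
(M_x + θ) f = -(7/2)x^9 - 28x^8 + (5/3)x

g(x) = -(7/2)x^9 - 28x^8 + (5/3)x


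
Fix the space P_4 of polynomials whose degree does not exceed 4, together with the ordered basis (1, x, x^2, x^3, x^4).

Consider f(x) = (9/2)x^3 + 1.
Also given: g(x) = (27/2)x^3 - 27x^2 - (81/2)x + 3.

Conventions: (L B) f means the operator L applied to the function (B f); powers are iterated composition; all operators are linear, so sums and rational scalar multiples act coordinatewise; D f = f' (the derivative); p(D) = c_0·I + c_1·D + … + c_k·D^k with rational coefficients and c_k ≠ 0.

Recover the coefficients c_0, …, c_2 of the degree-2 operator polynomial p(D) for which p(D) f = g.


c_0 = 3, c_1 = -2, c_2 = -3/2

D^0 f = (9/2)x^3 + 1
D^1 f = (27/2)x^2
D^2 f = 27x
matching coefficients of g against c_0 f + c_1 Df + … from the top degree down determines the c_i
solution: c_0 = 3, c_1 = -2, c_2 = -3/2


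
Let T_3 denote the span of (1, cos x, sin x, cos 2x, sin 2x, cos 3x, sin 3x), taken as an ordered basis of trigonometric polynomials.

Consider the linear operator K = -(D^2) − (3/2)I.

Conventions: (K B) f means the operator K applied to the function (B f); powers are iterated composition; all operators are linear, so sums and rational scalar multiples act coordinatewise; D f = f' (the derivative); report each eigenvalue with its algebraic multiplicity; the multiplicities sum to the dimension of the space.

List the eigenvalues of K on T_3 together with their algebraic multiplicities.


image of 1: -3/2
image of cos x: -(1/2)cos x
image of sin x: -(1/2)sin x
image of cos 2x: (5/2)cos 2x
image of sin 2x: (5/2)sin 2x
image of cos 3x: (15/2)cos 3x
image of sin 3x: (15/2)sin 3x
the matrix is diagonal; its diagonal is (-3/2, -1/2, -1/2, 5/2, 5/2, 15/2, 15/2)
for a triangular matrix the eigenvalues are the diagonal entries, with algebraic multiplicity their repetition count

λ = -3/2 (multiplicity 1), λ = -1/2 (multiplicity 2), λ = 5/2 (multiplicity 2), λ = 15/2 (multiplicity 2)


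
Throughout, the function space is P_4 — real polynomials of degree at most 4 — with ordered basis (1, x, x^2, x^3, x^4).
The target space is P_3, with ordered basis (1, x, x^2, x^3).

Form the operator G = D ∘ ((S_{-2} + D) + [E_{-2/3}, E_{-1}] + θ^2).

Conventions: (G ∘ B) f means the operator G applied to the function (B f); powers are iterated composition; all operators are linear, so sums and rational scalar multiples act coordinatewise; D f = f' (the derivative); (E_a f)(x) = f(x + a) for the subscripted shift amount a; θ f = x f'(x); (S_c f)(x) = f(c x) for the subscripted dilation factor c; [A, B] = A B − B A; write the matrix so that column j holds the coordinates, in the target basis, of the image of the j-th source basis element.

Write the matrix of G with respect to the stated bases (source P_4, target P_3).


image of 1: 0
image of x: -1
image of x^2: 16x + 2
image of x^3: 3x^2 + 6x
image of x^4: 128x^3 + 12x^2
each image's coordinates form column j of the matrix

the matrix is [[0, -1, 2, 0, 0]; [0, 0, 16, 6, 0]; [0, 0, 0, 3, 12]; [0, 0, 0, 0, 128]] (rows listed top to bottom)


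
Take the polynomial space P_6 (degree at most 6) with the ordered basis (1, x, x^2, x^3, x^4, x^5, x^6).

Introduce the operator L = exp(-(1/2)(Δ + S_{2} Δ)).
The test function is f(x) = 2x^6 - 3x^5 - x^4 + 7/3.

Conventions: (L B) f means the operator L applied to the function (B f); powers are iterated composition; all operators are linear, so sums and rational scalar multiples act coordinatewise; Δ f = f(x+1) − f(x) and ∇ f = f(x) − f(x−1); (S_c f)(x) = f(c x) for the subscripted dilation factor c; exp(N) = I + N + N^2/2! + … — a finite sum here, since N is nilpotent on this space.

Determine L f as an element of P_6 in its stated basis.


order-1 term: -198x^5 - (255/2)x^4 - 27x^3 + 15x^2 + (21/2)x + 2
order-2 term: (8415/2)x^4 + (11205/2)x^3 + (7065/2)x^2 + (4653/4)x + 327/2
order-3 term: -25245x^3 - (140175/4)x^2 - (81405/4)x - 19341/4
order-4 term: (378675/8)x^2 + (874935/16)x + 20160
order-5 term: -(227205/8)x - 326457/16
order-6 term: 75735/16
the series for exp(-(1/2)(Δ + S_{2} Δ)) f terminates at order 6
exp(-(1/2)(Δ + S_{2} Δ)) f = 2x^6 - 201x^5 + 4079x^4 - (39339/2)x^3 + (126705/8)x^2 + (113685/16)x - 4261/24

g(x) = 2x^6 - 201x^5 + 4079x^4 - (39339/2)x^3 + (126705/8)x^2 + (113685/16)x - 4261/24


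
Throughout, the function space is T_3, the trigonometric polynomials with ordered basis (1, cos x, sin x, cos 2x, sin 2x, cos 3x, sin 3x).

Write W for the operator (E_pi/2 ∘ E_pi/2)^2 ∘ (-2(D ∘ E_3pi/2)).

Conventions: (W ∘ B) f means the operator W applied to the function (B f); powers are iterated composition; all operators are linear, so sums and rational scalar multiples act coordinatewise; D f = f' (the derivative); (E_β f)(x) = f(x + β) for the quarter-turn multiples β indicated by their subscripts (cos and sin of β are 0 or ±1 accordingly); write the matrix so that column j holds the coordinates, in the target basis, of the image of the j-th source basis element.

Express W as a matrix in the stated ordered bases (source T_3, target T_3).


image of 1: 0
image of cos x: -2cos x
image of sin x: -2sin x
image of cos 2x: -4sin 2x
image of sin 2x: 4cos 2x
image of cos 3x: 6cos 3x
image of sin 3x: 6sin 3x
each image's coordinates form column j of the matrix

the matrix is [[0, 0, 0, 0, 0, 0, 0]; [0, -2, 0, 0, 0, 0, 0]; [0, 0, -2, 0, 0, 0, 0]; [0, 0, 0, 0, 4, 0, 0]; [0, 0, 0, -4, 0, 0, 0]; [0, 0, 0, 0, 0, 6, 0]; [0, 0, 0, 0, 0, 0, 6]] (rows listed top to bottom)


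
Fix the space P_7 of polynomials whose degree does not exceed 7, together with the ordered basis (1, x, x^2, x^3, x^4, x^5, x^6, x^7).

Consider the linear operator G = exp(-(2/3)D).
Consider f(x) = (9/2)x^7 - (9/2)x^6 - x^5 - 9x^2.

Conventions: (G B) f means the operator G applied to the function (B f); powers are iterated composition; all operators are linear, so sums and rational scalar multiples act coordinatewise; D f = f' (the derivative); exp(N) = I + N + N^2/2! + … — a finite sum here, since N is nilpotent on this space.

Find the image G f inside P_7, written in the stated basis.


g(x) = (9/2)x^7 - (51/2)x^6 + 59x^5 - (220/3)x^4 + (160/3)x^3 - (859/27)x^2 + (52/3)x - 1100/243

order-1 term: -21x^6 + 18x^5 + (10/3)x^4 + 12x
order-2 term: 42x^5 - 30x^4 - (40/9)x^3 - 4
order-3 term: -(140/3)x^4 + (80/3)x^3 + (80/27)x^2
order-4 term: (280/9)x^3 - (40/3)x^2 - (80/81)x
order-5 term: -(112/9)x^2 + (32/9)x + 32/243
order-6 term: (224/81)x - 32/81
order-7 term: -64/243
the series for exp(-(2/3)D) f terminates at order 7
exp(-(2/3)D) f = (9/2)x^7 - (51/2)x^6 + 59x^5 - (220/3)x^4 + (160/3)x^3 - (859/27)x^2 + (52/3)x - 1100/243


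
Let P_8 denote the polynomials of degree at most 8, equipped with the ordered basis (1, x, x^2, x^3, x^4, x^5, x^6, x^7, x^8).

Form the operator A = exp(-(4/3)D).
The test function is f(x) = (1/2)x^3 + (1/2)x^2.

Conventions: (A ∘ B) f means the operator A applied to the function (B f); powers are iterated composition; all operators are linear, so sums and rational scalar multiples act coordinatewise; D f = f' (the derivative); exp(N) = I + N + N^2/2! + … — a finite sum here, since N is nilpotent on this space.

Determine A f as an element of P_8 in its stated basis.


order-1 term: -2x^2 - (4/3)x
order-2 term: (8/3)x + 8/9
order-3 term: -32/27
the series for exp(-(4/3)D) f terminates at order 3
exp(-(4/3)D) f = (1/2)x^3 - (3/2)x^2 + (4/3)x - 8/27

the image equals g(x) = (1/2)x^3 - (3/2)x^2 + (4/3)x - 8/27


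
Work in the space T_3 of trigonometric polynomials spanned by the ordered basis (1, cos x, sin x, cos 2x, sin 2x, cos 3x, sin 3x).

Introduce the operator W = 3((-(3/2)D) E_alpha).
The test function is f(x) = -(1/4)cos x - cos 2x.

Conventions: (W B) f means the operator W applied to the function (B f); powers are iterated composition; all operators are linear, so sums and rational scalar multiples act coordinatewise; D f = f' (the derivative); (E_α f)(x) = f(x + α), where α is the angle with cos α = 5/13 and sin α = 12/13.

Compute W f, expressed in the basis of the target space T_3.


E_alpha f = -(5/52)cos x + (3/13)sin x + (119/169)cos 2x + (120/169)sin 2x
D E_alpha f = (3/13)cos x + (5/52)sin x + (240/169)cos 2x - (238/169)sin 2x
(-(3/2)D) E_alpha f = -(9/26)cos x - (15/104)sin x - (360/169)cos 2x + (357/169)sin 2x
(3((-(3/2)D) E_alpha)) f = -(27/26)cos x - (45/104)sin x - (1080/169)cos 2x + (1071/169)sin 2x

g(x) = -(27/26)cos x - (45/104)sin x - (1080/169)cos 2x + (1071/169)sin 2x


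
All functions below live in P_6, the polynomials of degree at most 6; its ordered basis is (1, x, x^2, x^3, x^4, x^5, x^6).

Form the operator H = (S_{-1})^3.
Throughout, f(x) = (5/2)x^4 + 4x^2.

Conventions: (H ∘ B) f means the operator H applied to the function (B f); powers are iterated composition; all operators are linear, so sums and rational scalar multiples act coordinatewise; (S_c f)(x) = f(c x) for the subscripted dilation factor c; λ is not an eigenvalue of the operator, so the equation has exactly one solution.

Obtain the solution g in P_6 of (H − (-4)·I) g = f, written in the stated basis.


write g with unknown coordinates in the stated basis and equate coefficients in (H − (-4)·I) g = f
solving from the highest basis element down gives g = (1/2)x^4 + (4/5)x^2
check: H g = (1/2)x^4 + (4/5)x^2
so H g − (-4)·g = (5/2)x^4 + 4x^2 = f ✓

the image equals g(x) = (1/2)x^4 + (4/5)x^2


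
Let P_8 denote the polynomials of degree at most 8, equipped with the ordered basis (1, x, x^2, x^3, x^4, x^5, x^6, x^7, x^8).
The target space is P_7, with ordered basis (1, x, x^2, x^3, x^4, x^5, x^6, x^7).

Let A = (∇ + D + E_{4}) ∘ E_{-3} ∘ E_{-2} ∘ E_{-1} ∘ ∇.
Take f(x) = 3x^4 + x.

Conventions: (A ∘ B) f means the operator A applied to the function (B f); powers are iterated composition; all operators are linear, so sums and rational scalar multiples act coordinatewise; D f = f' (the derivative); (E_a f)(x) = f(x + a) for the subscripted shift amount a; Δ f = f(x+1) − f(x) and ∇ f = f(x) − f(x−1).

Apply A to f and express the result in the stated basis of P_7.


∇ f = 12x^3 - 18x^2 + 12x - 2
E_{-1} ∇ f = 12x^3 - 54x^2 + 84x - 44
E_{-2} E_{-1} ∇ f = 12x^3 - 126x^2 + 444x - 524
E_{-3} (E_{-2} ∘ E_{-1} ∘ ∇) f = 12x^3 - 234x^2 + 1524x - 3314
∇ E_{-3} (E_{-2} ∘ E_{-1} ∘ ∇) f = 36x^2 - 504x + 1770
D E_{-3} (E_{-2} ∘ E_{-1} ∘ ∇) f = 36x^2 - 468x + 1524
E_{4} E_{-3} (E_{-2} ∘ E_{-1} ∘ ∇) f = 12x^3 - 90x^2 + 228x - 194
(∇ + D + E_{4}) E_{-3} (E_{-2} ∘ E_{-1} ∘ ∇) f = 12x^3 - 18x^2 - 744x + 3100

g(x) = 12x^3 - 18x^2 - 744x + 3100


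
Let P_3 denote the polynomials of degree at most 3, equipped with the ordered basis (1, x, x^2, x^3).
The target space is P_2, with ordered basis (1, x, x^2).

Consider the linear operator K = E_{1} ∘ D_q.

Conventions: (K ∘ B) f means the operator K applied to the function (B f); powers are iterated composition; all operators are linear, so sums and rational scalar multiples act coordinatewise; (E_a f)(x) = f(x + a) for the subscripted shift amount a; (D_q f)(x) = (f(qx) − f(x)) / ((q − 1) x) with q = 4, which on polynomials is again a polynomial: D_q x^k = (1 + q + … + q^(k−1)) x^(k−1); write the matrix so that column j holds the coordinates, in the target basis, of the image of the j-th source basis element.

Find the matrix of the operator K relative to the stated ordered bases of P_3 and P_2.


image of 1: 0
image of x: 1
image of x^2: 5x + 5
image of x^3: 21x^2 + 42x + 21
each image's coordinates form column j of the matrix

the matrix is [[0, 1, 5, 21]; [0, 0, 5, 42]; [0, 0, 0, 21]] (rows listed top to bottom)


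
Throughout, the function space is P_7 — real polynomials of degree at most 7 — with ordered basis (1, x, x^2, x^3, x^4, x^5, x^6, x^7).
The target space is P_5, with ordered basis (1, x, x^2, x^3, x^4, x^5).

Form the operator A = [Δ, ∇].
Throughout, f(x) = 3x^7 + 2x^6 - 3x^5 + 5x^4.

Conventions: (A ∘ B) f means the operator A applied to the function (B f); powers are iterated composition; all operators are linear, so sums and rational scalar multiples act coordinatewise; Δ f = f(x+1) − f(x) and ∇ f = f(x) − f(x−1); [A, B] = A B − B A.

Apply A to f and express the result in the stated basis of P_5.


∇ f = 21x^6 - 51x^5 + 60x^4 - 15x^3 - 27x^2 + 26x - 7
Δ ∇ f = 126x^5 + 60x^4 + 150x^3 + 120x^2 + 12x + 14
Δ f = 21x^6 + 75x^5 + 120x^4 + 135x^3 + 93x^2 + 38x + 7
∇ Δ f = 126x^5 + 60x^4 + 150x^3 + 120x^2 + 12x + 14
[Δ, ∇] f = 0

the result is g(x) = 0


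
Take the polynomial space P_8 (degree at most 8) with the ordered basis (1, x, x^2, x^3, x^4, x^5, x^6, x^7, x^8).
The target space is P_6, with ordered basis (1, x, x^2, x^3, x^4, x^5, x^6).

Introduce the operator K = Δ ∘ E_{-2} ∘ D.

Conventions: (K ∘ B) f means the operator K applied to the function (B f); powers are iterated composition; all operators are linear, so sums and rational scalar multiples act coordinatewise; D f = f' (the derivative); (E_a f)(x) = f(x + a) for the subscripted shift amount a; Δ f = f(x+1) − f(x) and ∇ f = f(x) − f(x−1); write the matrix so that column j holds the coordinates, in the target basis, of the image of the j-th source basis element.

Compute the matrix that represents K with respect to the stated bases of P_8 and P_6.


image of 1: 0
image of x: 0
image of x^2: 2
image of x^3: 6x - 9
image of x^4: 12x^2 - 36x + 28
image of x^5: 20x^3 - 90x^2 + 140x - 75
image of x^6: 30x^4 - 180x^3 + 420x^2 - 450x + 186
image of x^7: 42x^5 - 315x^4 + 980x^3 - 1575x^2 + 1302x - 441
image of x^8: 56x^6 - 504x^5 + 1960x^4 - 4200x^3 + 5208x^2 - 3528x + 1016
each image's coordinates form column j of the matrix

the matrix is [[0, 0, 2, -9, 28, -75, 186, -441, 1016]; [0, 0, 0, 6, -36, 140, -450, 1302, -3528]; [0, 0, 0, 0, 12, -90, 420, -1575, 5208]; [0, 0, 0, 0, 0, 20, -180, 980, -4200]; [0, 0, 0, 0, 0, 0, 30, -315, 1960]; [0, 0, 0, 0, 0, 0, 0, 42, -504]; [0, 0, 0, 0, 0, 0, 0, 0, 56]] (rows listed top to bottom)


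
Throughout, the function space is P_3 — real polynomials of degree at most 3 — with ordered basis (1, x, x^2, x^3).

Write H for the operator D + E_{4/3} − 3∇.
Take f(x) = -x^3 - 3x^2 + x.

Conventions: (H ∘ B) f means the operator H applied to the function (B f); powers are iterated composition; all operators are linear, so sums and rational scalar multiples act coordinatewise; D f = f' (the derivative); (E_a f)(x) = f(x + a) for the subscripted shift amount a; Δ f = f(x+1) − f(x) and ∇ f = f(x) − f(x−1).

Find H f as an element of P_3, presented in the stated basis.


D f = -3x^2 - 6x + 1
E_{4/3} f = -x^3 - 7x^2 - (37/3)x - 172/27
∇ f = -3x^2 - 3x + 3
(-3∇) f = 9x^2 + 9x - 9
(D + E_{4/3} − 3∇) f = -x^3 - x^2 - (28/3)x - 388/27

the image equals g(x) = -x^3 - x^2 - (28/3)x - 388/27


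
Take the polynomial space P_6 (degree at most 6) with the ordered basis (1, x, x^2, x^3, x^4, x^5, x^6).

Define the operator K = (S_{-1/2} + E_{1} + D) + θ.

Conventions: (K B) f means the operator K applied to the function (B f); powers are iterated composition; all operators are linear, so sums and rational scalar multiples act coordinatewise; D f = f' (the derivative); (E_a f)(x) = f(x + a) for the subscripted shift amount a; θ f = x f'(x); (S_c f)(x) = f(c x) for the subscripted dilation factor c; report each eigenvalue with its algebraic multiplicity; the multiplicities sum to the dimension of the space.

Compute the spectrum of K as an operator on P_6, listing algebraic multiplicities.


image of 1: 2
image of x: (3/2)x + 2
image of x^2: (13/4)x^2 + 4x + 1
image of x^3: (31/8)x^3 + 6x^2 + 3x + 1
image of x^4: (81/16)x^4 + 8x^3 + 6x^2 + 4x + 1
image of x^5: (191/32)x^5 + 10x^4 + 10x^3 + 10x^2 + 5x + 1
image of x^6: (449/64)x^6 + 12x^5 + 15x^4 + 20x^3 + 15x^2 + 6x + 1
the matrix is upper triangular; its diagonal is (2, 3/2, 13/4, 31/8, 81/16, 191/32, 449/64)
for a triangular matrix the eigenvalues are the diagonal entries, with algebraic multiplicity their repetition count

λ = 3/2 (multiplicity 1), λ = 2 (multiplicity 1), λ = 13/4 (multiplicity 1), λ = 31/8 (multiplicity 1), λ = 81/16 (multiplicity 1), λ = 191/32 (multiplicity 1), λ = 449/64 (multiplicity 1)


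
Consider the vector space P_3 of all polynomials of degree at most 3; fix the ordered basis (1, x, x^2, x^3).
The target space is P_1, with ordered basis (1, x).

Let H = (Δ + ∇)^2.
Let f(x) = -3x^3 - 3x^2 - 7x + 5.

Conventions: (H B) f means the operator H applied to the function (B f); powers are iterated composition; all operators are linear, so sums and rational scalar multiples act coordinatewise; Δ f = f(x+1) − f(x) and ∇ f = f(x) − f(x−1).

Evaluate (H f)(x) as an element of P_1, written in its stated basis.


the image equals g(x) = -72x - 24

Δ f = -9x^2 - 15x - 13
∇ f = -9x^2 + 3x - 7
(Δ + ∇) f = -18x^2 - 12x - 20
Δ (Δ + ∇) f = -36x - 30
∇ (Δ + ∇) f = -36x + 6
(Δ + ∇) (Δ + ∇) f = -72x - 24


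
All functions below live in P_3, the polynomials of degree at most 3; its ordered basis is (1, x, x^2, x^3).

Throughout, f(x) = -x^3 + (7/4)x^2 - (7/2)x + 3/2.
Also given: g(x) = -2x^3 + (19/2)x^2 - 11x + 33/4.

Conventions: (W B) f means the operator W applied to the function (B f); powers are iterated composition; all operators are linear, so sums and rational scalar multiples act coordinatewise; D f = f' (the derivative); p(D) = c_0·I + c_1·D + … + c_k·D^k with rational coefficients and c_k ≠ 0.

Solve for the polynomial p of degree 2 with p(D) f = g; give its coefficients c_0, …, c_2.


c_0 = 2, c_1 = -2, c_2 = -1/2

D^0 f = -x^3 + (7/4)x^2 - (7/2)x + 3/2
D^1 f = -3x^2 + (7/2)x - 7/2
D^2 f = -6x + 7/2
matching coefficients of g against c_0 f + c_1 Df + … from the top degree down determines the c_i
solution: c_0 = 2, c_1 = -2, c_2 = -1/2


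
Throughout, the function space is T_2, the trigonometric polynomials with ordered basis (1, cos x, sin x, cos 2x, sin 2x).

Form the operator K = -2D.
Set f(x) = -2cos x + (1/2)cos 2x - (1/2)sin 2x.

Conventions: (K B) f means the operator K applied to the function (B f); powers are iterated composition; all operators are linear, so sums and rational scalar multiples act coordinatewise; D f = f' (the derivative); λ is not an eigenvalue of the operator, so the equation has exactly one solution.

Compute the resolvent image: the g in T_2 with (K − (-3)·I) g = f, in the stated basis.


the image equals g(x) = -(6/13)cos x + (4/13)sin x - (1/50)cos 2x - (7/50)sin 2x

write g with unknown coordinates in the stated basis and equate coefficients in (K − (-3)·I) g = f
solving from the highest basis element down gives g = -(6/13)cos x + (4/13)sin x - (1/50)cos 2x - (7/50)sin 2x
check: K g = -(8/13)cos x - (12/13)sin x + (14/25)cos 2x - (2/25)sin 2x
so K g − (-3)·g = -2cos x + (1/2)cos 2x - (1/2)sin 2x = f ✓


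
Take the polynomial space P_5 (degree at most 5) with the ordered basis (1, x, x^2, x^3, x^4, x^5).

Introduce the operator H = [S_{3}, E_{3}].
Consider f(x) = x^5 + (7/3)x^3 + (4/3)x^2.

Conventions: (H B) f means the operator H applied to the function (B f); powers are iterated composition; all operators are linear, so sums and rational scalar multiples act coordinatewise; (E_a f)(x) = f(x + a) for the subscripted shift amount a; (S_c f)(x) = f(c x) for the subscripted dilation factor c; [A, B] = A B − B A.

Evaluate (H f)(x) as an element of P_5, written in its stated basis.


E_{3} f = x^5 + 15x^4 + (277/3)x^3 + (877/3)x^2 + 476x + 318
S_{3} E_{3} f = 243x^5 + 1215x^4 + 2493x^3 + 2631x^2 + 1428x + 318
S_{3} f = 243x^5 + 63x^3 + 12x^2
E_{3} S_{3} f = 243x^5 + 3645x^4 + 21933x^3 + 66189x^2 + 100188x + 60858
[S_{3}, E_{3}] f = -2430x^4 - 19440x^3 - 63558x^2 - 98760x - 60540

the image equals g(x) = -2430x^4 - 19440x^3 - 63558x^2 - 98760x - 60540


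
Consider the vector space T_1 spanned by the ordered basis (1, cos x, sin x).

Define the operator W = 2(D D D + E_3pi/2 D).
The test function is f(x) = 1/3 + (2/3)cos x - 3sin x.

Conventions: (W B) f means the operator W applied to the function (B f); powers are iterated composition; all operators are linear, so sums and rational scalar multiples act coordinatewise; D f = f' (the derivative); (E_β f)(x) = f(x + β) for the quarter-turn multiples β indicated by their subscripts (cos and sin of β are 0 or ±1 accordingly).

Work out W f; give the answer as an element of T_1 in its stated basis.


the image equals g(x) = (22/3)cos x - (14/3)sin x

D f = -3cos x - (2/3)sin x
D D f = -(2/3)cos x + 3sin x
D D D f = 3cos x + (2/3)sin x
D f = -3cos x - (2/3)sin x
E_3pi/2 D f = (2/3)cos x - 3sin x
(D D D + E_3pi/2 D) f = (11/3)cos x - (7/3)sin x
(2(D D D + E_3pi/2 D)) f = (22/3)cos x - (14/3)sin x


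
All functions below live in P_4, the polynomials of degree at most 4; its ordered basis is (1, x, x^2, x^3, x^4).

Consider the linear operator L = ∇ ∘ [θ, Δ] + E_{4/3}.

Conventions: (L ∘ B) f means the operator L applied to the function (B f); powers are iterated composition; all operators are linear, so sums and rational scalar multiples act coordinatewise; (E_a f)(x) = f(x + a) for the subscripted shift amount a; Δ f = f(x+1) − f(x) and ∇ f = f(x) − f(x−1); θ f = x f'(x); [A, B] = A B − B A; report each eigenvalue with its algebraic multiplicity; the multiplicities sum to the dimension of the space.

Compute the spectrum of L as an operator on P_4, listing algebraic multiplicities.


λ = 1 (multiplicity 5)

image of 1: 1
image of x: x + 4/3
image of x^2: x^2 + (8/3)x - 2/9
image of x^3: x^3 + 4x^2 - (2/3)x - 17/27
image of x^4: x^4 + (16/3)x^3 - (4/3)x^2 - (68/27)x - 68/81
the matrix is upper triangular; its diagonal is (1, 1, 1, 1, 1)
for a triangular matrix the eigenvalues are the diagonal entries, with algebraic multiplicity their repetition count


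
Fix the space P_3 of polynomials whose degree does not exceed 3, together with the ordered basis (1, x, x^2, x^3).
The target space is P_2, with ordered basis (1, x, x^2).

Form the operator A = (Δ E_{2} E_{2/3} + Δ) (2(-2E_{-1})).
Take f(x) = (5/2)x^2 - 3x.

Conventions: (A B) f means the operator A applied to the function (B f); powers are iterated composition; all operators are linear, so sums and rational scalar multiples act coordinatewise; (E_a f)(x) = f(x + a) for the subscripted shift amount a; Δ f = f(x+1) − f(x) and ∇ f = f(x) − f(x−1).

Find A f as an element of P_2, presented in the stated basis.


the image equals g(x) = -40x - 28/3

E_{-1} f = (5/2)x^2 - 8x + 11/2
(-2E_{-1}) f = -5x^2 + 16x - 11
(2(-2E_{-1})) f = -10x^2 + 32x - 22
E_{2/3} (2(-2E_{-1})) f = -10x^2 + (56/3)x - 46/9
E_{2} E_{2/3} (2(-2E_{-1})) f = -10x^2 - (64/3)x - 70/9
Δ E_{2} E_{2/3} (2(-2E_{-1})) f = -20x - 94/3
Δ (2(-2E_{-1})) f = -20x + 22
(Δ E_{2} E_{2/3} + Δ) (2(-2E_{-1})) f = -40x - 28/3


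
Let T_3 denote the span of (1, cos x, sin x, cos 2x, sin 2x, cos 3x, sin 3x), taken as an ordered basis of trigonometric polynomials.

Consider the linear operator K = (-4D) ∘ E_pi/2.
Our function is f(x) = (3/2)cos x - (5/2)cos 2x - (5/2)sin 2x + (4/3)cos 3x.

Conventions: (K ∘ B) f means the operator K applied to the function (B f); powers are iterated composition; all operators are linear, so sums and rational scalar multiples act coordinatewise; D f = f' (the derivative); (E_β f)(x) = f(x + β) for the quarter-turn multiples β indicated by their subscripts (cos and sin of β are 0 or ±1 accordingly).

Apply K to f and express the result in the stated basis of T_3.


the image equals g(x) = 6cos x - 20cos 2x + 20sin 2x - 16cos 3x

E_pi/2 f = -(3/2)sin x + (5/2)cos 2x + (5/2)sin 2x + (4/3)sin 3x
D E_pi/2 f = -(3/2)cos x + 5cos 2x - 5sin 2x + 4cos 3x
(-4D) E_pi/2 f = 6cos x - 20cos 2x + 20sin 2x - 16cos 3x


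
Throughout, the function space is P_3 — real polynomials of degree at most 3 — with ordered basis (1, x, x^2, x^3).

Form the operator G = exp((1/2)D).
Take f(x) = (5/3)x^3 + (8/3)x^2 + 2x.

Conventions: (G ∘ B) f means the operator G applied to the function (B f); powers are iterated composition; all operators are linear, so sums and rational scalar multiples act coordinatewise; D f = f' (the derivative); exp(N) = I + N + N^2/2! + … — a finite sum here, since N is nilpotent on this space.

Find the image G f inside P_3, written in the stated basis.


order-1 term: (5/2)x^2 + (8/3)x + 1
order-2 term: (5/4)x + 2/3
order-3 term: 5/24
the series for exp((1/2)D) f terminates at order 3
exp((1/2)D) f = (5/3)x^3 + (31/6)x^2 + (71/12)x + 15/8

the image equals g(x) = (5/3)x^3 + (31/6)x^2 + (71/12)x + 15/8
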